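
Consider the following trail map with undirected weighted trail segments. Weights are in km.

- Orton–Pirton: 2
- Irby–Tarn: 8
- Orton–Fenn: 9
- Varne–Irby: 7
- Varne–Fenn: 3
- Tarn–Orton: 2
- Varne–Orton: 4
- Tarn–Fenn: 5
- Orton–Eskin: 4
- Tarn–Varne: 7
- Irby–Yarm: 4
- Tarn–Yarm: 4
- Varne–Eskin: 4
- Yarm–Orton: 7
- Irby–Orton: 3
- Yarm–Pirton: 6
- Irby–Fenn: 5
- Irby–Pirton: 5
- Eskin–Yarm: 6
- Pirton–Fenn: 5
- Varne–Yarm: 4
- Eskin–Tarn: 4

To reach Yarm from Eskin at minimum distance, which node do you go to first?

Enumerating some paths:
Eskin–Yarm: 6 = 6
Eskin–Varne–Yarm: 4+4 = 8
Cheapest is Eskin–Yarm at 6 km.
So from Eskin the first move is to Yarm.

Yarm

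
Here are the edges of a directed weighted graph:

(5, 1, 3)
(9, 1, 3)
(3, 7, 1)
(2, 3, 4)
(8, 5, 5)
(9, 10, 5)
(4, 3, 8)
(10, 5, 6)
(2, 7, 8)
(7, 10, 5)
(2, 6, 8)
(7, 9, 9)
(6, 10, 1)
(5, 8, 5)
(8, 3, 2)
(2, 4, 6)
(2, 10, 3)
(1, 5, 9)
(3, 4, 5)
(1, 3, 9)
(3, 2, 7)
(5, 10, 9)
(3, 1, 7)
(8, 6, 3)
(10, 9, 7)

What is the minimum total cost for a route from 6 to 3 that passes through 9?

Best 6 to 9: 6 → 10 → 9 costing 8
Best 9 to 3: 9 → 1 → 3 costing 12
Total via 9: 8 + 12 = 20.

20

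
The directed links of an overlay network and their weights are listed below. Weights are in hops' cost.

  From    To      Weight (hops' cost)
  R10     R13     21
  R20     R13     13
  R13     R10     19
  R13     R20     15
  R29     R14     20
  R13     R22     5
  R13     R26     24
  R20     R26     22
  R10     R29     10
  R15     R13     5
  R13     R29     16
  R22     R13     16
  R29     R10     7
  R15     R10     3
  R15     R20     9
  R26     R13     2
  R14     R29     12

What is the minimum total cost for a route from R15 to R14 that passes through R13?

Shortest R15→R13: R15 → R13 = 5
Best R13 to R14: R13 → R29 → R14 costing 36
Total via R13: 5 + 36 = 41 hops' cost.

41 hops' cost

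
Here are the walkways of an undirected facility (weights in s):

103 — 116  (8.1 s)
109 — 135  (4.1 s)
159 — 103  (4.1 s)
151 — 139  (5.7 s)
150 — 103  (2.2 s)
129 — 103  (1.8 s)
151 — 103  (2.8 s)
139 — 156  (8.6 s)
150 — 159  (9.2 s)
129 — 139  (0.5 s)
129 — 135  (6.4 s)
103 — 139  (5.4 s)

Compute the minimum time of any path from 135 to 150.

Running Dijkstra from 135:
135: 0
109: 4.1  (via 135)
129: 6.4  (via 135)
139: 6.9  (via 129)
103: 8.2  (via 129)
150: 10.4  (via 103)
Shortest route: 135–129–103–150 = 10.4 s.

10.4 s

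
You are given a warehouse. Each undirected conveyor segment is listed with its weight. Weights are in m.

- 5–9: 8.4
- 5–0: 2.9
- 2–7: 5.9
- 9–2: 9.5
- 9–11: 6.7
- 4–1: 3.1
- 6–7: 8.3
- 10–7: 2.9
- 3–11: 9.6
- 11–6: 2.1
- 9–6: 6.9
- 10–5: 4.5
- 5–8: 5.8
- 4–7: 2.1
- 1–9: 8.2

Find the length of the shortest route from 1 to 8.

18.4 m

Compare a few routes:
1 → 4 → 7 → 10 → 5 → 8: 3.1+2.1+2.9+4.5+5.8 = 18.4
1 → 9 → 5 → 8: 8.2+8.4+5.8 = 22.4
The minimum is 18.4 m via 1 → 4 → 7 → 10 → 5 → 8.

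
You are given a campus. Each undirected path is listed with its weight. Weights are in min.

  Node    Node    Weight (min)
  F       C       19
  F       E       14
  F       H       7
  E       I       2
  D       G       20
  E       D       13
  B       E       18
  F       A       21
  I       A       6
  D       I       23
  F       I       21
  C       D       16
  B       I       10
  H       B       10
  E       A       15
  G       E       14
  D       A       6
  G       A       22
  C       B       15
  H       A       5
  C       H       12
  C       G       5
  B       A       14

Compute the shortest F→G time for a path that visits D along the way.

Best F to D: F → H → A → D costing 18
Best D to G: D → G costing 20
Total via D: 18 + 20 = 38 min.

38 min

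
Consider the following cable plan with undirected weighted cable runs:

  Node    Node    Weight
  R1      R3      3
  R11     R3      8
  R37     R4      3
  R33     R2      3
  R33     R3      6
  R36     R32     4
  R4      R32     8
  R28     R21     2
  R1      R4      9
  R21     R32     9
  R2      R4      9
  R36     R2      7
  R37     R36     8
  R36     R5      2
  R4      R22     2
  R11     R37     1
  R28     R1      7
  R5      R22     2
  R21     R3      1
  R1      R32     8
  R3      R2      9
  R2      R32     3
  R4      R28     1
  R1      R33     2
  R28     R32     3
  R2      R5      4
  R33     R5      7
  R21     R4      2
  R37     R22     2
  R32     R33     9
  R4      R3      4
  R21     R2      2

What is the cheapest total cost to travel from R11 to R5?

5

Running Dijkstra from R11:
R11: 0
R37: 1  (via R11)
R22: 3  (via R37)
R4: 4  (via R37)
R28: 5  (via R4)
R5: 5  (via R22)
Shortest route: R11–R37–R22–R5 = 5.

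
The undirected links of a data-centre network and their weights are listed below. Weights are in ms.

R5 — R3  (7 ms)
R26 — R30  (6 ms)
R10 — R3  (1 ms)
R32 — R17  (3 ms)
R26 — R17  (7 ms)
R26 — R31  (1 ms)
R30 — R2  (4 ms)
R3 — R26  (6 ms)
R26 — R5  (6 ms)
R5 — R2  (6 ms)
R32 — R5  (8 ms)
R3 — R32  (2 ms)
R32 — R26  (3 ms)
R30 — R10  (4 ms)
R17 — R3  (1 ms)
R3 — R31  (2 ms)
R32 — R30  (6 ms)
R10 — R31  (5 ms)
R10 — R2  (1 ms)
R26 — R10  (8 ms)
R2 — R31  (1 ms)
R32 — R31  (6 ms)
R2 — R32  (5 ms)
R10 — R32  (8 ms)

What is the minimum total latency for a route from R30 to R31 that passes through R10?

6 ms

Best R30 to R10: R30 → R10 costing 4
Shortest R10→R31: R10 → R2 → R31 = 2
Total via R10: 4 + 2 = 6 ms.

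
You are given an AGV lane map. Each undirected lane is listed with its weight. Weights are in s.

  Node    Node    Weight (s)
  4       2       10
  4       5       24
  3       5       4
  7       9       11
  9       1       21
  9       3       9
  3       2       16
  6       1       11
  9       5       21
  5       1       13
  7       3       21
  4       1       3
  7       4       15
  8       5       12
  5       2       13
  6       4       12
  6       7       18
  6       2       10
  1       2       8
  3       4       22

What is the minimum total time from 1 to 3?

17 s

Candidate routes:
1 → 5 → 3: 13+4 = 17
1 → 2 → 3: 8+16 = 24
1 → 4 → 3: 3+22 = 25
1 → 2 → 5 → 3: 8+13+4 = 25
The minimum is 17 s via 1 → 5 → 3.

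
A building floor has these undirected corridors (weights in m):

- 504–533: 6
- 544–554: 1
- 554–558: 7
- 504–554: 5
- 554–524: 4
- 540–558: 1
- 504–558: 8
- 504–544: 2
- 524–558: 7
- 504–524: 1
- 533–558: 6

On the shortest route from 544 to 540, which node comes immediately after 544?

Compare a few routes:
544–504–558–540: 2+8+1 = 11
544–554–524–558–540: 1+4+7+1 = 13
544–504–524–558–540: 2+1+7+1 = 11
544–554–558–540: 1+7+1 = 9
The minimum is 9 m via 544–554–558–540.
So from 544 the first move is to 554.

554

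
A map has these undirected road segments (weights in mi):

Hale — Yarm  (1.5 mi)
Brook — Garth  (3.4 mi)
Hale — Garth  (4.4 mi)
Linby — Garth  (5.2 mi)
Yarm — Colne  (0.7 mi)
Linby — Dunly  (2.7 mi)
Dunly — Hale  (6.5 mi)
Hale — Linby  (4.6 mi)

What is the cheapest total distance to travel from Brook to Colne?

10 mi

Shortest distances from Brook:
Brook: 0
Garth: 3.4  (via Brook)
Hale: 7.8  (via Garth)
Linby: 8.6  (via Garth)
Yarm: 9.3  (via Hale)
Colne: 10  (via Yarm)
Shortest route: Brook → Garth → Hale → Yarm → Colne = 10 mi.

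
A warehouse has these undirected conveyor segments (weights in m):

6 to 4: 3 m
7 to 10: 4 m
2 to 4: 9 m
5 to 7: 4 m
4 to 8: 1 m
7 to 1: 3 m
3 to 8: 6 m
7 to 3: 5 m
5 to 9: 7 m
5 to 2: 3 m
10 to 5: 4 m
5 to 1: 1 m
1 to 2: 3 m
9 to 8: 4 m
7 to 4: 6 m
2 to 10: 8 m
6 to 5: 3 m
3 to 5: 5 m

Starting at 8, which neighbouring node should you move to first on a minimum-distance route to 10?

4

Compare a few routes:
8 - 9 - 5 - 10: 4+7+4 = 15
8 - 3 - 5 - 10: 6+5+4 = 15
8 - 3 - 7 - 10: 6+5+4 = 15
8 - 4 - 6 - 5 - 10: 1+3+3+4 = 11
Cheapest is 8 - 4 - 6 - 5 - 10 at 11 m.
So from 8 the first move is to 4.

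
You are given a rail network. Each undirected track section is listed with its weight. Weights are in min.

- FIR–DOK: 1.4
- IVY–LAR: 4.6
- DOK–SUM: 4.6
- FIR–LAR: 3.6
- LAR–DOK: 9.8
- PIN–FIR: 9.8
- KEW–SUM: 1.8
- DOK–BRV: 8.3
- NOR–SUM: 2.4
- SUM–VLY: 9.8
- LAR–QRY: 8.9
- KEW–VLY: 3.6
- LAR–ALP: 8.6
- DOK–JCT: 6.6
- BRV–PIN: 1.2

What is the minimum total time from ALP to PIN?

Running Dijkstra from ALP:
ALP: 0
LAR: 8.6  (via ALP)
FIR: 12.2  (via LAR)
IVY: 13.2  (via LAR)
DOK: 13.6  (via FIR)
QRY: 17.5  (via LAR)
SUM: 18.2  (via DOK)
KEW: 20  (via SUM)
JCT: 20.2  (via DOK)
NOR: 20.6  (via SUM)
BRV: 21.9  (via DOK)
PIN: 22  (via FIR)
Shortest route: ALP–LAR–FIR–PIN = 22 min.

22 min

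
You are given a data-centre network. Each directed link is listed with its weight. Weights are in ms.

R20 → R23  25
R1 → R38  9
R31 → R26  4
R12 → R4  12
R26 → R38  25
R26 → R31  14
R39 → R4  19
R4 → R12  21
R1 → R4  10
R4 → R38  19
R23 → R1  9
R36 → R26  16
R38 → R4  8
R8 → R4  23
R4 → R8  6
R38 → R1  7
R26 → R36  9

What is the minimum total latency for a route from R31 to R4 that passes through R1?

Shortest R31→R1: R31 → R26 → R38 → R1 = 36
Best R1 to R4: R1 → R4 costing 10
Total via R1: 36 + 10 = 46 ms.

46 ms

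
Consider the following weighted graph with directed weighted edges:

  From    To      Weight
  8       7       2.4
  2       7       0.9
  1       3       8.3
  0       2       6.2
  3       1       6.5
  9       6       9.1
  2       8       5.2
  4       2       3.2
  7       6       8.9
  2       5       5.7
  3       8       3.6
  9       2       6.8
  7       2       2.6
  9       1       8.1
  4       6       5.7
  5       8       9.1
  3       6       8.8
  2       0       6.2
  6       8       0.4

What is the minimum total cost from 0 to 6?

Running Dijkstra from 0:
0: 0
2: 6.2  (via 0)
7: 7.1  (via 2)
8: 11.4  (via 2)
5: 11.9  (via 2)
6: 16  (via 7)
Shortest route: 0 → 2 → 7 → 6 = 16.

16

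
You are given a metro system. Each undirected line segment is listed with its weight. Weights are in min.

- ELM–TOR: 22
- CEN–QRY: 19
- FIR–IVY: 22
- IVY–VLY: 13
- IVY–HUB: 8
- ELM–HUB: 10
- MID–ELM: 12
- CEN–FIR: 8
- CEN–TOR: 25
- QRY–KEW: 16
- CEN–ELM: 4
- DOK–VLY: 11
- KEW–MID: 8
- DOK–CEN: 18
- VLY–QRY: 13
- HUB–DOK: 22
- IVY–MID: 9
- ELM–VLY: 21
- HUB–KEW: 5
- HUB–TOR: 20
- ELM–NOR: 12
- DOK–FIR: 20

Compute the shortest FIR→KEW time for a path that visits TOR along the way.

58 min

Best FIR to TOR: FIR → CEN → TOR costing 33
Best TOR to KEW: TOR → HUB → KEW costing 25
Total via TOR: 33 + 25 = 58 min.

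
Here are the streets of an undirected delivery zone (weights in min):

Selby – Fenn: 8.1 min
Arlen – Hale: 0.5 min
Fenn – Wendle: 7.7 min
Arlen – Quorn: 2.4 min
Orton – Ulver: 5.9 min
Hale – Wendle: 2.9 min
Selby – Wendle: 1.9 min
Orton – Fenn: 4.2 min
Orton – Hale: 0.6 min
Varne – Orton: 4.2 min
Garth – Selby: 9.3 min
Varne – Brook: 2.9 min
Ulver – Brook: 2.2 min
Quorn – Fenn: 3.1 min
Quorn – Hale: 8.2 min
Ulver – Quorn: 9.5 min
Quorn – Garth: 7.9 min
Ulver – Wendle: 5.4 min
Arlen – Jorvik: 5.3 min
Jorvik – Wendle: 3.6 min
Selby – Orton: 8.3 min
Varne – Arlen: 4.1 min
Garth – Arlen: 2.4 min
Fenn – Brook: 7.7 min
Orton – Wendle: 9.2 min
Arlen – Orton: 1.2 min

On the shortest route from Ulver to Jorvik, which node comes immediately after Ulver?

Wendle

Compare a few routes:
Ulver - Wendle - Jorvik: 5.4+3.6 = 9
Ulver - Orton - Arlen - Jorvik: 5.9+1.2+5.3 = 12.4
Ulver - Orton - Hale - Arlen - Jorvik: 5.9+0.6+0.5+5.3 = 12.3
Ulver - Orton - Hale - Wendle - Jorvik: 5.9+0.6+2.9+3.6 = 13
Cheapest is Ulver - Wendle - Jorvik at 9 min.
So from Ulver the first move is to Wendle.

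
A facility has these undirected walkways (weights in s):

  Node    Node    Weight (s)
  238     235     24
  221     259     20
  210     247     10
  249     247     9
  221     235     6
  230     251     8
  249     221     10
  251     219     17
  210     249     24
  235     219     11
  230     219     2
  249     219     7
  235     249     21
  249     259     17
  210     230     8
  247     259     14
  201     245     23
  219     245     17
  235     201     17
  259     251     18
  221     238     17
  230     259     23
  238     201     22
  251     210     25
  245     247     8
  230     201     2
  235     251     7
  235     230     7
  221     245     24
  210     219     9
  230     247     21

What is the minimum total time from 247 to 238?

Settle nodes by increasing distance from 247:
247: 0
245: 8  (via 247)
249: 9  (via 247)
210: 10  (via 247)
259: 14  (via 247)
219: 16  (via 249)
230: 18  (via 210)
221: 19  (via 249)
201: 20  (via 230)
235: 25  (via 230)
251: 26  (via 230)
238: 36  (via 221)
Shortest route: 247 → 249 → 221 → 238 = 36 s.

36 s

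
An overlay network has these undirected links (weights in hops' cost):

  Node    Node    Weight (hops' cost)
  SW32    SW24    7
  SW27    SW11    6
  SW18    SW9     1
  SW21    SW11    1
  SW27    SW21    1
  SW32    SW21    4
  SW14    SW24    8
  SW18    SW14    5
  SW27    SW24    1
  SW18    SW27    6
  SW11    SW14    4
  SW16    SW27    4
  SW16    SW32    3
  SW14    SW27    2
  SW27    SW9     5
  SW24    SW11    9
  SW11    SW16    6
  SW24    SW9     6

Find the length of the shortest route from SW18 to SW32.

Compare a few routes:
SW18–SW27–SW16–SW32: 6+4+3 = 13
SW18–SW27–SW21–SW32: 6+1+4 = 11
SW18–SW14–SW27–SW21–SW32: 5+2+1+4 = 12
The minimum is 11 hops' cost via SW18–SW27–SW21–SW32.

11 hops' cost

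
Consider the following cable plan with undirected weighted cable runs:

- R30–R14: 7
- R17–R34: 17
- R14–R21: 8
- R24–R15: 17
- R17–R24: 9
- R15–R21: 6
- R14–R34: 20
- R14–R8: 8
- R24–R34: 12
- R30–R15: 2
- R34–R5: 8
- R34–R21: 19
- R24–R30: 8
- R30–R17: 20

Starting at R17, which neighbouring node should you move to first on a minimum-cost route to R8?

Compare a few routes:
R17 - R30 - R14 - R8: 20+7+8 = 35
R17 - R24 - R30 - R14 - R8: 9+8+7+8 = 32
R17 - R24 - R30 - R15 - R21 - R14 - R8: 9+8+2+6+8+8 = 41
The minimum is 32 via R17 - R24 - R30 - R14 - R8.
So from R17 the first move is to R24.

R24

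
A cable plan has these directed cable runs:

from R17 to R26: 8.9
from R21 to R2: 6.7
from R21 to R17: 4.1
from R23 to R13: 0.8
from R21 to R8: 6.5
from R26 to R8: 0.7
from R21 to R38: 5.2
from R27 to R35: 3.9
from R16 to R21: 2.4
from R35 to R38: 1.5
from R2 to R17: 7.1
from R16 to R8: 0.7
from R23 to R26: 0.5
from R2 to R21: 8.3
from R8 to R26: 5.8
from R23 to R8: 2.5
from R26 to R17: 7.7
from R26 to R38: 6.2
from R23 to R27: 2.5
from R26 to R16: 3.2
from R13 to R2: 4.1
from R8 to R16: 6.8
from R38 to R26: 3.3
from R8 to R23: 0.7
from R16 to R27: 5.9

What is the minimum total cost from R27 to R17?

16.4

Compare a few routes:
R27 - R35 - R38 - R26 - R16 - R21 - R17: 3.9+1.5+3.3+3.2+2.4+4.1 = 18.4
R27 - R35 - R38 - R26 - R17: 3.9+1.5+3.3+7.7 = 16.4
The minimum is 16.4 via R27 - R35 - R38 - R26 - R17.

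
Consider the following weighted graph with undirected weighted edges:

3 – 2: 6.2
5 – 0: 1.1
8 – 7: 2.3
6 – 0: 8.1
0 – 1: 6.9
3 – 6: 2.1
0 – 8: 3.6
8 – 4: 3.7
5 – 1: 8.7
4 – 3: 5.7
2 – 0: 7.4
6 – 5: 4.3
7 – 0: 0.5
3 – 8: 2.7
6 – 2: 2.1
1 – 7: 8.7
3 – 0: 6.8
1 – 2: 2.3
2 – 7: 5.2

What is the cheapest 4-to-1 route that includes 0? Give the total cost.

13.4

Shortest 4→0: 4–8–7–0 = 6.5
Best 0 to 1: 0–1 costing 6.9
Total via 0: 6.5 + 6.9 = 13.4.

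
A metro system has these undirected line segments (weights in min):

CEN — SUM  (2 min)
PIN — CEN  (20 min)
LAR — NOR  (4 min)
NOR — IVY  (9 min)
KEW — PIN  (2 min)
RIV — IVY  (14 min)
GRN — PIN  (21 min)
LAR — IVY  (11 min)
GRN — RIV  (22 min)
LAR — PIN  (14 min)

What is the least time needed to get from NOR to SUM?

Compare a few routes:
NOR → IVY → LAR → PIN → CEN → SUM: 9+11+14+20+2 = 56
NOR → LAR → PIN → CEN → SUM: 4+14+20+2 = 40
NOR → IVY → RIV → GRN → PIN → CEN → SUM: 9+14+22+21+20+2 = 88
NOR → LAR → IVY → RIV → GRN → PIN → CEN → SUM: 4+11+14+22+21+20+2 = 94
Cheapest is NOR → LAR → PIN → CEN → SUM at 40 min.

40 min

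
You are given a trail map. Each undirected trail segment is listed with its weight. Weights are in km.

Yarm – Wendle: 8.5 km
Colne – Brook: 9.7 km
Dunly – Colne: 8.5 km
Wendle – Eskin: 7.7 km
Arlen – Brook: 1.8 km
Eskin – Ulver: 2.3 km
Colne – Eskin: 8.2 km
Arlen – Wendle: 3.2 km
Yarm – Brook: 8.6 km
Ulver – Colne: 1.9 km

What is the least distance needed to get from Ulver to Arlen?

Compare a few routes:
Ulver → Colne → Brook → Arlen: 1.9+9.7+1.8 = 13.4
Ulver → Colne → Eskin → Wendle → Arlen: 1.9+8.2+7.7+3.2 = 21
Ulver → Eskin → Colne → Brook → Arlen: 2.3+8.2+9.7+1.8 = 22
Ulver → Eskin → Wendle → Arlen: 2.3+7.7+3.2 = 13.2
The minimum is 13.2 km via Ulver → Eskin → Wendle → Arlen.

13.2 km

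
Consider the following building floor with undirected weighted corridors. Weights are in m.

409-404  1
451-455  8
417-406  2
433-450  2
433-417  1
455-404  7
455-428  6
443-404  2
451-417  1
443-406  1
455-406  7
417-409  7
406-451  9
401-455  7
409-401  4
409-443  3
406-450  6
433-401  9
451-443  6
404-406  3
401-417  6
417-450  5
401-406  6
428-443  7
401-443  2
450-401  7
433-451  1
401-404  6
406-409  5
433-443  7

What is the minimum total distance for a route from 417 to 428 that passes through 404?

14 m

Best 417 to 404: 417 → 406 → 404 costing 5
Best 404 to 428: 404 → 443 → 428 costing 9
Total via 404: 5 + 9 = 14 m.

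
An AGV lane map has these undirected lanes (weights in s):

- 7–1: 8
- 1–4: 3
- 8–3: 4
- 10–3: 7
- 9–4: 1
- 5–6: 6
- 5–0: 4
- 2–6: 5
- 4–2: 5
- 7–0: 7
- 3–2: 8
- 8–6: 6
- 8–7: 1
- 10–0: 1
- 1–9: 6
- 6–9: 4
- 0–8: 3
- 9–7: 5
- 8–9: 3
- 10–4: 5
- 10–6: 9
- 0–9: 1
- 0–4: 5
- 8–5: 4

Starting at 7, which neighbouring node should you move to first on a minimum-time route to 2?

8

Enumerating some paths:
7 - 9 - 4 - 2: 5+1+5 = 11
7 - 8 - 0 - 9 - 4 - 2: 1+3+1+1+5 = 11
7 - 8 - 9 - 4 - 2: 1+3+1+5 = 10
The minimum is 10 s via 7 - 8 - 9 - 4 - 2.
So from 7 the first move is to 8.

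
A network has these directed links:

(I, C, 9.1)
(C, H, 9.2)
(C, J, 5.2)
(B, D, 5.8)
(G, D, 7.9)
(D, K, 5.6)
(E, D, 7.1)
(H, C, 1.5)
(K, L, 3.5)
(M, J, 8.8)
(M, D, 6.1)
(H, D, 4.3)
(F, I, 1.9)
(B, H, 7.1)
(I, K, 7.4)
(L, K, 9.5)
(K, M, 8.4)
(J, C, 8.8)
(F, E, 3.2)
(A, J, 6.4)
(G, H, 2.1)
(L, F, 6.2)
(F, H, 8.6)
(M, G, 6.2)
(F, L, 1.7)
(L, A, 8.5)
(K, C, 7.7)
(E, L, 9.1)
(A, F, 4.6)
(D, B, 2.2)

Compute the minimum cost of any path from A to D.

14.9

Compare a few routes:
A–F–H–D: 4.6+8.6+4.3 = 17.5
A–J–C–H–D: 6.4+8.8+9.2+4.3 = 28.7
A–F–E–D: 4.6+3.2+7.1 = 14.9
A–F–I–K–M–D: 4.6+1.9+7.4+8.4+6.1 = 28.4
The minimum is 14.9 via A–F–E–D.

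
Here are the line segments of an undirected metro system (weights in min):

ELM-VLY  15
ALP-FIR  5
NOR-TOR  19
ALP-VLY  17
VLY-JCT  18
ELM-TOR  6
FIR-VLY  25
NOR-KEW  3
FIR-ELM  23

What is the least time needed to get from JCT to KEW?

Candidate routes:
JCT → VLY → ALP → FIR → ELM → TOR → NOR → KEW: 18+17+5+23+6+19+3 = 91
JCT → VLY → FIR → ELM → TOR → NOR → KEW: 18+25+23+6+19+3 = 94
JCT → VLY → ELM → TOR → NOR → KEW: 18+15+6+19+3 = 61
Cheapest is JCT → VLY → ELM → TOR → NOR → KEW at 61 min.

61 min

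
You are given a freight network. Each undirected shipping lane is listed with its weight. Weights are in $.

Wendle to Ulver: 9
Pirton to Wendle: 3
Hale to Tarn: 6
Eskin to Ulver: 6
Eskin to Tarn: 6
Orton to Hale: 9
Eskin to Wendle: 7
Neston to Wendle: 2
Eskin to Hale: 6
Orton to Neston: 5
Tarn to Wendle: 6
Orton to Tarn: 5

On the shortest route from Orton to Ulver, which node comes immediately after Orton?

Neston

Enumerating some paths:
Orton → Neston → Wendle → Ulver: 5+2+9 = 16
Orton → Tarn → Eskin → Ulver: 5+6+6 = 17
Cheapest is Orton → Neston → Wendle → Ulver at $16.
So from Orton the first move is to Neston.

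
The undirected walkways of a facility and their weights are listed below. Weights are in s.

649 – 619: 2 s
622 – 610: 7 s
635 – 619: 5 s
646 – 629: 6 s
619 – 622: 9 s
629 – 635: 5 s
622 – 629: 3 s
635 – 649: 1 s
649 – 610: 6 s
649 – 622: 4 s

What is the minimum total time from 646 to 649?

12 s

Shortest distances from 646:
646: 0
629: 6  (via 646)
622: 9  (via 629)
635: 11  (via 629)
649: 12  (via 635)
Shortest route: 646 → 629 → 635 → 649 = 12 s.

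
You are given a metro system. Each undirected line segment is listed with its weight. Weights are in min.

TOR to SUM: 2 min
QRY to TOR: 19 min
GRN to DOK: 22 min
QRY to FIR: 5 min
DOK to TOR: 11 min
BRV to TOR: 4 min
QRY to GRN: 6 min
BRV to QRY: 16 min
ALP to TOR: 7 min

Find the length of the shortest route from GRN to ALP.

32 min

Shortest distances from GRN:
GRN: 0
QRY: 6  (via GRN)
FIR: 11  (via QRY)
DOK: 22  (via GRN)
BRV: 22  (via QRY)
TOR: 25  (via QRY)
SUM: 27  (via TOR)
ALP: 32  (via TOR)
Shortest route: GRN–QRY–TOR–ALP = 32 min.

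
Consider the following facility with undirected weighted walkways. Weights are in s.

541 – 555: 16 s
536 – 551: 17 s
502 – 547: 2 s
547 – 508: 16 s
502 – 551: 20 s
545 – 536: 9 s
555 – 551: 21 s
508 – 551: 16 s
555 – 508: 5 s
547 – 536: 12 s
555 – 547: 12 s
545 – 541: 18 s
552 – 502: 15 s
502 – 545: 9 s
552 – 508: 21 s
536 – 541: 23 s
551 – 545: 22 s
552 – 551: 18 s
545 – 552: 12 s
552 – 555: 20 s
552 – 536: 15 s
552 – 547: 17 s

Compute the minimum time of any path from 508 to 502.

Running Dijkstra from 508:
508: 0
555: 5  (via 508)
551: 16  (via 508)
547: 16  (via 508)
502: 18  (via 547)
Shortest route: 508 → 547 → 502 = 18 s.

18 s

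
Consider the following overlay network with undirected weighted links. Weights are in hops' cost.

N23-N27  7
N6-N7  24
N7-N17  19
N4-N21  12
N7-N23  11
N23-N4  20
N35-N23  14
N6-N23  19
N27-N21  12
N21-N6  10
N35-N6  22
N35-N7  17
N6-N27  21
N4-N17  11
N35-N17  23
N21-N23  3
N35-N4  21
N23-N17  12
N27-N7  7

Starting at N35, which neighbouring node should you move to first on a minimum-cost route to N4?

N4

Enumerating some paths:
N35 → N23 → N21 → N4: 14+3+12 = 29
N35 → N4: 21 = 21
The minimum is 21 hops' cost via N35 → N4.
So from N35 the first move is to N4.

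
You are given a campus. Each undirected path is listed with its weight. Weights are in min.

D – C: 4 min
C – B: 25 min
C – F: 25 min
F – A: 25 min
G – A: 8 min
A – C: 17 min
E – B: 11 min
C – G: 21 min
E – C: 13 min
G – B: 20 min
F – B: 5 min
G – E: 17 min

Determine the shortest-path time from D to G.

25 min

Running Dijkstra from D:
D: 0
C: 4  (via D)
E: 17  (via C)
A: 21  (via C)
G: 25  (via C)
Shortest route: D–C–G = 25 min.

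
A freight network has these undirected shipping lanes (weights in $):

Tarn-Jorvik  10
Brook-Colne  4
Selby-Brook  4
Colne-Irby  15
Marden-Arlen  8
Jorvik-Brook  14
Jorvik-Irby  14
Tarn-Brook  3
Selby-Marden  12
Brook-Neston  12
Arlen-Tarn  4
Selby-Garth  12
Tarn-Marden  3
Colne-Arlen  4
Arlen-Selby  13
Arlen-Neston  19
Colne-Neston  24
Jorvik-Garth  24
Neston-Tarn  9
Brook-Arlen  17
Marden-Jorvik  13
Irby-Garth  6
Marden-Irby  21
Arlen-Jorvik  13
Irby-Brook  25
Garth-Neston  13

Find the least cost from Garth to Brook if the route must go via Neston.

Shortest Garth→Neston: Garth → Neston = 13
Best Neston to Brook: Neston → Brook costing 12
Total via Neston: 13 + 12 = $25.

$25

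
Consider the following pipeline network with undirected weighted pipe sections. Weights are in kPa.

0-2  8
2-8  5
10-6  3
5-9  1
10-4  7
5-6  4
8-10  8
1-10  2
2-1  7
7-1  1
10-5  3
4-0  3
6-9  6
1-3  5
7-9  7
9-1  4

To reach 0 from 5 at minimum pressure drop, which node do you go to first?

Enumerating some paths:
5 → 6 → 10 → 4 → 0: 4+3+7+3 = 17
5 → 10 → 4 → 0: 3+7+3 = 13
Cheapest is 5 → 10 → 4 → 0 at 13 kPa.
So from 5 the first move is to 10.

10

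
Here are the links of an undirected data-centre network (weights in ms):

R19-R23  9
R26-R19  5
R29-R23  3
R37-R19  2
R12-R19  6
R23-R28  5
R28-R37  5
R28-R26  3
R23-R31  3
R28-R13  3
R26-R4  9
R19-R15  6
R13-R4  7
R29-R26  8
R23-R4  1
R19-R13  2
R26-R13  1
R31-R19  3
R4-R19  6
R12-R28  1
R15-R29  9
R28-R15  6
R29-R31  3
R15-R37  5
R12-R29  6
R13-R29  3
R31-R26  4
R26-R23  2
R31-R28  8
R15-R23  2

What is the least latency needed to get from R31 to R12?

Shortest distances from R31:
R31: 0
R29: 3  (via R31)
R23: 3  (via R31)
R19: 3  (via R31)
R26: 4  (via R31)
R4: 4  (via R23)
R37: 5  (via R19)
R13: 5  (via R19)
R15: 5  (via R23)
R28: 7  (via R26)
R12: 8  (via R28)
Shortest route: R31 → R26 → R28 → R12 = 8 ms.

8 ms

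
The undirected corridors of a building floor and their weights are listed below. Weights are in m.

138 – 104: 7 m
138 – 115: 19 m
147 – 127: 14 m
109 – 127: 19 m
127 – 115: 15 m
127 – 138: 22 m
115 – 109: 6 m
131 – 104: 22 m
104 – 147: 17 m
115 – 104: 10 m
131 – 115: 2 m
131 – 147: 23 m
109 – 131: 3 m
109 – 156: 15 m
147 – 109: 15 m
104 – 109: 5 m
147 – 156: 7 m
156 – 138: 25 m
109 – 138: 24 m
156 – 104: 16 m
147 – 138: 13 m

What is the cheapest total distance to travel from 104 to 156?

16 m

Shortest distances from 104:
104: 0
109: 5  (via 104)
138: 7  (via 104)
131: 8  (via 109)
115: 10  (via 104)
156: 16  (via 104)
Shortest route: 104 → 156 = 16 m.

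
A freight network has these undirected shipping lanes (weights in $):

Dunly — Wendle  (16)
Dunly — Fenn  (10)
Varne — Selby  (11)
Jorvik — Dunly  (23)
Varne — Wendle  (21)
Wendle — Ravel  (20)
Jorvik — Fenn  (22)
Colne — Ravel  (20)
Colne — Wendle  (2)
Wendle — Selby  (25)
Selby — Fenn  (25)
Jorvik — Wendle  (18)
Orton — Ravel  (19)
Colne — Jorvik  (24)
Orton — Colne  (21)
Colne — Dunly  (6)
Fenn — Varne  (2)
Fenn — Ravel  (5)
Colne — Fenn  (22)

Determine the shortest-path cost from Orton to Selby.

$37

Compare a few routes:
Orton - Colne - Wendle - Selby: 21+2+25 = 48
Orton - Ravel - Fenn - Varne - Selby: 19+5+2+11 = 37
The minimum is $37 via Orton - Ravel - Fenn - Varne - Selby.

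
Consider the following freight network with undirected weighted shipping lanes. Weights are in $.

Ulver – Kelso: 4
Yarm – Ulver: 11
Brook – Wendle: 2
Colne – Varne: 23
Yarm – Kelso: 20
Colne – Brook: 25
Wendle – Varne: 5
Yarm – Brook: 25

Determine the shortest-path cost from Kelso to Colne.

$65

Enumerating some paths:
Kelso → Ulver → Yarm → Brook → Wendle → Varne → Colne: 4+11+25+2+5+23 = 70
Kelso → Ulver → Yarm → Brook → Colne: 4+11+25+25 = 65
Cheapest is Kelso → Ulver → Yarm → Brook → Colne at $65.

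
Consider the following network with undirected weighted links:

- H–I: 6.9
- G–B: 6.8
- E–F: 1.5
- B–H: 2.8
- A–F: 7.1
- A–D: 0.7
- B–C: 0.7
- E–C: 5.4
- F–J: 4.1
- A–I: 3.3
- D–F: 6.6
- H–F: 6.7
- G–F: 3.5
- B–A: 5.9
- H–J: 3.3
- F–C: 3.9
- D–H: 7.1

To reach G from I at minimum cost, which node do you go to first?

Candidate routes:
I - A - D - F - G: 3.3+0.7+6.6+3.5 = 14.1
I - A - F - G: 3.3+7.1+3.5 = 13.9
Cheapest is I - A - F - G at 13.9.
So from I the first move is to A.

A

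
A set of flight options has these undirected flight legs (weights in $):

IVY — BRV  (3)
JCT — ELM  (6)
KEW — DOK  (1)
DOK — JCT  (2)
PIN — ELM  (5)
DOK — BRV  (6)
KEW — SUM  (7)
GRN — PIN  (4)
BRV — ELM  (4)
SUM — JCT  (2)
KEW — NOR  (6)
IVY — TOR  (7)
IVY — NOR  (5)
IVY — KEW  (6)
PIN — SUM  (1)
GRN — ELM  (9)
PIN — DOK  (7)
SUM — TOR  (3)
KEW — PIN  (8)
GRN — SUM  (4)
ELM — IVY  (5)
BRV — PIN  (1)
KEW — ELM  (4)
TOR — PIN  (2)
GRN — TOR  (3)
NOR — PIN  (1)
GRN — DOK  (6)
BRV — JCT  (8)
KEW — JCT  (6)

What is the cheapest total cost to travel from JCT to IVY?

$7

Shortest distances from JCT:
JCT: 0
DOK: 2  (via JCT)
SUM: 2  (via JCT)
PIN: 3  (via SUM)
KEW: 3  (via DOK)
BRV: 4  (via PIN)
NOR: 4  (via PIN)
TOR: 5  (via SUM)
GRN: 6  (via SUM)
ELM: 6  (via JCT)
IVY: 7  (via BRV)
Shortest route: JCT → SUM → PIN → BRV → IVY = $7.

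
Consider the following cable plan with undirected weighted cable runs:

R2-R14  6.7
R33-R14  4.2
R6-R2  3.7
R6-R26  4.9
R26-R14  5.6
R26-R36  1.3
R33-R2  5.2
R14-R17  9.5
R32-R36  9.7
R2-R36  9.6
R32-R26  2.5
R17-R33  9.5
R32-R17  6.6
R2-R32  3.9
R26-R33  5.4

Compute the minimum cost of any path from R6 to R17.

14

Compare a few routes:
R6 - R26 - R32 - R17: 4.9+2.5+6.6 = 14
R6 - R2 - R32 - R17: 3.7+3.9+6.6 = 14.2
The minimum is 14 via R6 - R26 - R32 - R17.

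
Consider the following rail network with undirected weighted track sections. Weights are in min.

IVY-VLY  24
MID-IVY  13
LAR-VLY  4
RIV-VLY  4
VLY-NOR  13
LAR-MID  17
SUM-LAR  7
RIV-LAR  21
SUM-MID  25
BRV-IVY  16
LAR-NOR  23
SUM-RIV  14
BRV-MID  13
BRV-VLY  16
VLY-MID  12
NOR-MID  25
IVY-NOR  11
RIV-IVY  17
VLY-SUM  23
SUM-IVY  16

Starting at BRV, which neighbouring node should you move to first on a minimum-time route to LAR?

VLY

Compare a few routes:
BRV–MID–VLY–LAR: 13+12+4 = 29
BRV–VLY–LAR: 16+4 = 20
The minimum is 20 min via BRV–VLY–LAR.
So from BRV the first move is to VLY.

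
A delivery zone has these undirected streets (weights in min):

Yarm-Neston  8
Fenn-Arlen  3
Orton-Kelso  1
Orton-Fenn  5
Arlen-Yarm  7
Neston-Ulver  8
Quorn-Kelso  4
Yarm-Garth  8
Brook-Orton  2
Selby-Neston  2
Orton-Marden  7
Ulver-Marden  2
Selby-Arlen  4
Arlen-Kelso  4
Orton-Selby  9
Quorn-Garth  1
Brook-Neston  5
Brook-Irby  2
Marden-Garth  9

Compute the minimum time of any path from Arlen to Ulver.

Enumerating some paths:
Arlen → Selby → Neston → Ulver: 4+2+8 = 14
Arlen → Fenn → Orton → Marden → Ulver: 3+5+7+2 = 17
The minimum is 14 min via Arlen → Selby → Neston → Ulver.

14 min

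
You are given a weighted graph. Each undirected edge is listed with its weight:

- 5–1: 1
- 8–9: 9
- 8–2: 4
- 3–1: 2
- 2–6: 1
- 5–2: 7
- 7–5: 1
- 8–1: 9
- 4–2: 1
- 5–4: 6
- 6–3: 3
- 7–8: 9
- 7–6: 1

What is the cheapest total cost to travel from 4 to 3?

5

Settle nodes by increasing distance from 4:
4: 0
2: 1  (via 4)
6: 2  (via 2)
7: 3  (via 6)
5: 4  (via 7)
1: 5  (via 5)
3: 5  (via 6)
Shortest route: 4 → 2 → 6 → 3 = 5.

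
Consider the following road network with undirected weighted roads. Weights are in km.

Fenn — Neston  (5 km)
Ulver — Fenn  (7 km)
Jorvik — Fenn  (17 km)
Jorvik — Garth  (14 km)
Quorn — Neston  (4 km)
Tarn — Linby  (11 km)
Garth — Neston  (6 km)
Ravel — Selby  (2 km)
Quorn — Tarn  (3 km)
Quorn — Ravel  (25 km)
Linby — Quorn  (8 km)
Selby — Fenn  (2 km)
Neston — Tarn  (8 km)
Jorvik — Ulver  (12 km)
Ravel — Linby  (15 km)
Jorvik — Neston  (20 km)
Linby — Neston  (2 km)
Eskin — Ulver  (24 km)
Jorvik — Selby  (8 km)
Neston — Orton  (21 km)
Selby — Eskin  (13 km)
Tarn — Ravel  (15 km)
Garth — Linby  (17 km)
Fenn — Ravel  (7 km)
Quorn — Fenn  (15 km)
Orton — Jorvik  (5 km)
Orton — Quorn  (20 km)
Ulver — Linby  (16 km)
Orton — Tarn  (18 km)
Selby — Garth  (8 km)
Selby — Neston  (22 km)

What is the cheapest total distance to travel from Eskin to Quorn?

Running Dijkstra from Eskin:
Eskin: 0
Selby: 13  (via Eskin)
Fenn: 15  (via Selby)
Ravel: 15  (via Selby)
Neston: 20  (via Fenn)
Garth: 21  (via Selby)
Jorvik: 21  (via Selby)
Ulver: 22  (via Fenn)
Linby: 22  (via Neston)
Quorn: 24  (via Neston)
Shortest route: Eskin–Selby–Fenn–Neston–Quorn = 24 km.

24 km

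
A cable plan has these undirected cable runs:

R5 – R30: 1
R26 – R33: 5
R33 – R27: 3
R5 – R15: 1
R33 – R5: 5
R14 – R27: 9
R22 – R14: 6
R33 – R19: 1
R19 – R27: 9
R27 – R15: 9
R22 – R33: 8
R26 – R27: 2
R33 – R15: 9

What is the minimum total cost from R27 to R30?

9

Settle nodes by increasing distance from R27:
R27: 0
R26: 2  (via R27)
R33: 3  (via R27)
R19: 4  (via R33)
R5: 8  (via R33)
R14: 9  (via R27)
R15: 9  (via R27)
R30: 9  (via R5)
Shortest route: R27–R33–R5–R30 = 9.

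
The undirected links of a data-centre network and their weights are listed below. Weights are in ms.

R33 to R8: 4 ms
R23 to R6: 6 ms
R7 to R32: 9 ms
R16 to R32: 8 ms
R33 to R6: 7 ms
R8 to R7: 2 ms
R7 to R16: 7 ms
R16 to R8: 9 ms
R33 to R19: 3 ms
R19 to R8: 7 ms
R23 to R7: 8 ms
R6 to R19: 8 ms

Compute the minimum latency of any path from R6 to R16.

Compare a few routes:
R6–R19–R8–R7–R16: 8+7+2+7 = 24
R6–R23–R7–R16: 6+8+7 = 21
R6–R19–R8–R16: 8+7+9 = 24
R6–R33–R8–R16: 7+4+9 = 20
Cheapest is R6–R33–R8–R16 at 20 ms.

20 ms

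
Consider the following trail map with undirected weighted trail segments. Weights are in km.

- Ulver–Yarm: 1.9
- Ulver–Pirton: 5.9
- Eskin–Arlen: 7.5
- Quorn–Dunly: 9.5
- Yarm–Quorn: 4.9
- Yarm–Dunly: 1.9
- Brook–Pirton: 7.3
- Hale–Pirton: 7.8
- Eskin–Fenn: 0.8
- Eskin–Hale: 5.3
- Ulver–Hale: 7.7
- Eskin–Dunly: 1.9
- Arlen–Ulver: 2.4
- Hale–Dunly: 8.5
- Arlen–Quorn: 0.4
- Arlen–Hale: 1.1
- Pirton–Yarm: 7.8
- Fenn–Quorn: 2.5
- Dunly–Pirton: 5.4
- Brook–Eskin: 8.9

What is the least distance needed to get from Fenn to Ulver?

Candidate routes:
Fenn - Eskin - Hale - Arlen - Ulver: 0.8+5.3+1.1+2.4 = 9.6
Fenn - Quorn - Arlen - Ulver: 2.5+0.4+2.4 = 5.3
Fenn - Eskin - Dunly - Yarm - Ulver: 0.8+1.9+1.9+1.9 = 6.5
Fenn - Quorn - Yarm - Ulver: 2.5+4.9+1.9 = 9.3
Cheapest is Fenn - Quorn - Arlen - Ulver at 5.3 km.

5.3 km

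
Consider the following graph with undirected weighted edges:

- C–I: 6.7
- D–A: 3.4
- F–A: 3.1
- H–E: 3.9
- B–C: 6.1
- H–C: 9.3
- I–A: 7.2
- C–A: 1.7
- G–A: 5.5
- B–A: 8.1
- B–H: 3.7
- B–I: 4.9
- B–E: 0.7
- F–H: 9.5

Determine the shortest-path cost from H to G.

Candidate routes:
H - E - B - C - A - G: 3.9+0.7+6.1+1.7+5.5 = 17.9
H - C - A - G: 9.3+1.7+5.5 = 16.5
H - B - C - A - G: 3.7+6.1+1.7+5.5 = 17
H - B - A - G: 3.7+8.1+5.5 = 17.3
The minimum is 16.5 via H - C - A - G.

16.5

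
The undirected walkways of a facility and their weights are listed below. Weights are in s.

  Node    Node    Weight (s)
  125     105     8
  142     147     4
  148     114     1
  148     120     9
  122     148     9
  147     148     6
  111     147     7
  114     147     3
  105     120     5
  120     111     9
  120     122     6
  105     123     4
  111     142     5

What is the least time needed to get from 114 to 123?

19 s

Compare a few routes:
114 → 147 → 111 → 120 → 105 → 123: 3+7+9+5+4 = 28
114 → 148 → 120 → 105 → 123: 1+9+5+4 = 19
114 → 147 → 148 → 120 → 105 → 123: 3+6+9+5+4 = 27
114 → 148 → 122 → 120 → 105 → 123: 1+9+6+5+4 = 25
The minimum is 19 s via 114 → 148 → 120 → 105 → 123.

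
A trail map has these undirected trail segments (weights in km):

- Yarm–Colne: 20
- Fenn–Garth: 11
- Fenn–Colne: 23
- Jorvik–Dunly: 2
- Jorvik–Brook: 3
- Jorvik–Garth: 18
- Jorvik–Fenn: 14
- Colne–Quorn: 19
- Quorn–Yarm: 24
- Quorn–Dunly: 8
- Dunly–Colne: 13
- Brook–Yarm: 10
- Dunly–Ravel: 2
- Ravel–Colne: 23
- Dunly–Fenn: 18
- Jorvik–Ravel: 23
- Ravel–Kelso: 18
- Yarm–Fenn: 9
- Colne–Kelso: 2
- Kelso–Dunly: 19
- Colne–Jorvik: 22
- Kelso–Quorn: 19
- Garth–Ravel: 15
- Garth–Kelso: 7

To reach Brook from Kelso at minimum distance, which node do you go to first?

Candidate routes:
Kelso–Dunly–Jorvik–Brook: 19+2+3 = 24
Kelso–Colne–Dunly–Jorvik–Brook: 2+13+2+3 = 20
Cheapest is Kelso–Colne–Dunly–Jorvik–Brook at 20 km.
So from Kelso the first move is to Colne.

Colne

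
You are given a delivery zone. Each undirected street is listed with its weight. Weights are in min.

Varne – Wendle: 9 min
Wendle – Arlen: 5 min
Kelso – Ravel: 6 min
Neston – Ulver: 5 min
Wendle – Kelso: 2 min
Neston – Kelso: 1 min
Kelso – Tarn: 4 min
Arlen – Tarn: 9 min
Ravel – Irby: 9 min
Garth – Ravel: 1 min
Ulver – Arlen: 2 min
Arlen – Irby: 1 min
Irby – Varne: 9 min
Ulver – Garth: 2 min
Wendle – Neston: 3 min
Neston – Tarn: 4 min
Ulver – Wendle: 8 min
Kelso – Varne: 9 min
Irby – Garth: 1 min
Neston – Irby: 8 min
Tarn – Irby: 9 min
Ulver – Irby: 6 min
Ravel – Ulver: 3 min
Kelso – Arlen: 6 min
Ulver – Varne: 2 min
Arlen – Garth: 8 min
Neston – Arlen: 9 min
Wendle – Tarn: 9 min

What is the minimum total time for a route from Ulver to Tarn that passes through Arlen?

11 min

Shortest Ulver→Arlen: Ulver–Arlen = 2
Shortest Arlen→Tarn: Arlen–Tarn = 9
Total via Arlen: 2 + 9 = 11 min.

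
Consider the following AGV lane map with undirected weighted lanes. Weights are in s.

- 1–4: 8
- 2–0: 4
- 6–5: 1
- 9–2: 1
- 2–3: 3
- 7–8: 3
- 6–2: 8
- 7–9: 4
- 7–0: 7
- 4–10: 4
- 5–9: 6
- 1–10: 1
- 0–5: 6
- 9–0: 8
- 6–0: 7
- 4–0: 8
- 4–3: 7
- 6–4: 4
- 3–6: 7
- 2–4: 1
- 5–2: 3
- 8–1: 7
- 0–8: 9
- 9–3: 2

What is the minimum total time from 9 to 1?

Settle nodes by increasing distance from 9:
9: 0
2: 1  (via 9)
3: 2  (via 9)
4: 2  (via 2)
5: 4  (via 2)
7: 4  (via 9)
0: 5  (via 2)
6: 5  (via 5)
10: 6  (via 4)
1: 7  (via 10)
Shortest route: 9–2–4–10–1 = 7 s.

7 s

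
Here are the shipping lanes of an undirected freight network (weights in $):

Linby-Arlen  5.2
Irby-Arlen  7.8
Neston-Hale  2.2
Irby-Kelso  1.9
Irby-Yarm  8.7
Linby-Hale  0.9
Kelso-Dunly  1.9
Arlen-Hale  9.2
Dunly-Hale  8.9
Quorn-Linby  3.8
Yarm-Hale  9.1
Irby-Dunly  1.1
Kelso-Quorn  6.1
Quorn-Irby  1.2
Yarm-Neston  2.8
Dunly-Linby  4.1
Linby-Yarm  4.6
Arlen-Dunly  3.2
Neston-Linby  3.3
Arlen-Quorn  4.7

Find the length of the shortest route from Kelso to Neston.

Settle nodes by increasing distance from Kelso:
Kelso: 0
Dunly: 1.9  (via Kelso)
Irby: 1.9  (via Kelso)
Quorn: 3.1  (via Irby)
Arlen: 5.1  (via Dunly)
Linby: 6  (via Dunly)
Hale: 6.9  (via Linby)
Neston: 9.1  (via Hale)
Shortest route: Kelso → Dunly → Linby → Hale → Neston = $9.1.

$9.1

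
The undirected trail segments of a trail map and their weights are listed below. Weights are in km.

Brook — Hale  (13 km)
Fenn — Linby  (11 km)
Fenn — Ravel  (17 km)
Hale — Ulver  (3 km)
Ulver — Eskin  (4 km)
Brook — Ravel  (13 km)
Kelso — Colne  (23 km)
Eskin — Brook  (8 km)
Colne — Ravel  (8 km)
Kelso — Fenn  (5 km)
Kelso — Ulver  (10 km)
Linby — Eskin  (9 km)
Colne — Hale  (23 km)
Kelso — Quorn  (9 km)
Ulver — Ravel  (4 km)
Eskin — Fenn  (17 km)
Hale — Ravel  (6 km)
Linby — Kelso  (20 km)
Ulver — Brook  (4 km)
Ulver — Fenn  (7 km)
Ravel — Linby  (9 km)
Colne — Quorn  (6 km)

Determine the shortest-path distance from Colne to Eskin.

Candidate routes:
Colne - Ravel - Linby - Eskin: 8+9+9 = 26
Colne - Ravel - Ulver - Eskin: 8+4+4 = 16
Colne - Ravel - Hale - Ulver - Eskin: 8+6+3+4 = 21
Colne - Ravel - Ulver - Brook - Eskin: 8+4+4+8 = 24
The minimum is 16 km via Colne - Ravel - Ulver - Eskin.

16 km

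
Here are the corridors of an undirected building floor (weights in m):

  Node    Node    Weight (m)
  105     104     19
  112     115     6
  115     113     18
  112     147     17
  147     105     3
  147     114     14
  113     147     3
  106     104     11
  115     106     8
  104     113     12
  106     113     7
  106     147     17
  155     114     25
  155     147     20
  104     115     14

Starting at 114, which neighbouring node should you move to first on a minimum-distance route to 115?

147

Enumerating some paths:
114 - 147 - 112 - 115: 14+17+6 = 37
114 - 147 - 113 - 115: 14+3+18 = 35
114 - 147 - 113 - 106 - 115: 14+3+7+8 = 32
The minimum is 32 m via 114 - 147 - 113 - 106 - 115.
So from 114 the first move is to 147.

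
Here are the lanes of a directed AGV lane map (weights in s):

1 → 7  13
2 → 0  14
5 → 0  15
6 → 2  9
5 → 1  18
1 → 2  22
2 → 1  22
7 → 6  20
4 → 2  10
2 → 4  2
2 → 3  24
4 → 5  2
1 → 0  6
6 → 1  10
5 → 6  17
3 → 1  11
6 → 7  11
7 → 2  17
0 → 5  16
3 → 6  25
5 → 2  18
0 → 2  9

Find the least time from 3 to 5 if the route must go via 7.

Shortest 3→7: 3 → 1 → 7 = 24
Best 7 to 5: 7 → 2 → 4 → 5 costing 21
Total via 7: 24 + 21 = 45 s.

45 s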